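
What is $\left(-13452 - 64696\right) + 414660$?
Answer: $336512$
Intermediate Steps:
$\left(-13452 - 64696\right) + 414660 = -78148 + 414660 = 336512$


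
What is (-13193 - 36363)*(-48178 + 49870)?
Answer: -83848752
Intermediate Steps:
(-13193 - 36363)*(-48178 + 49870) = -49556*1692 = -83848752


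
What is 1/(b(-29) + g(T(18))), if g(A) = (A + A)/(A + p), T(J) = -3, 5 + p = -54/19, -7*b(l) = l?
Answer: 721/3386 ≈ 0.21294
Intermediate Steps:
b(l) = -l/7
p = -149/19 (p = -5 - 54/19 = -149/19 ≈ -7.8421)
g(A) = 2*A/(-149/19 + A) (g(A) = (A + A)/(A - 149/19) = (2*A)/(-149/19 + A) = 2*A/(-149/19 + A))
1/(b(-29) + g(T(18))) = 1/(-⅐*(-29) + 38*(-3)/(-149 + 19*(-3))) = 1/(29/7 + 38*(-3)/(-149 - 57)) = 1/(29/7 + 38*(-3)/(-206)) = 1/(29/7 + 38*(-3)*(-1/206)) = 1/(29/7 + 57/103) = 1/(3386/721) = 721/3386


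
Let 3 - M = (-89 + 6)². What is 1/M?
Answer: -1/6886 ≈ -0.00014522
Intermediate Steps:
M = -6886 (M = 3 - (-89 + 6)² = 3 - 1*(-83)² = 3 - 1*6889 = 3 - 6889 = -6886)
1/M = 1/(-6886) = -1/6886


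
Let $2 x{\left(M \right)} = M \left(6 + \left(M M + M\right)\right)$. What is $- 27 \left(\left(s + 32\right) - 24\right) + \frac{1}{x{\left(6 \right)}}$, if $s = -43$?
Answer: $\frac{136081}{144} \approx 945.01$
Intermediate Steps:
$x{\left(M \right)} = \frac{M \left(6 + M + M^{2}\right)}{2}$ ($x{\left(M \right)} = \frac{M \left(6 + \left(M M + M\right)\right)}{2} = \frac{M \left(6 + \left(M^{2} + M\right)\right)}{2} = \frac{M \left(6 + \left(M + M^{2}\right)\right)}{2} = \frac{M \left(6 + M + M^{2}\right)}{2}$)
$- 27 \left(\left(s + 32\right) - 24\right) + \frac{1}{x{\left(6 \right)}} = - 27 \left(\left(-43 + 32\right) - 24\right) + \frac{1}{\frac{1}{2} \cdot 6 \left(6 + 6 + 6^{2}\right)} = - 27 \left(-11 - 24\right) + \frac{1}{\frac{1}{2} \cdot 6 \left(6 + 6 + 36\right)} = \left(-27\right) \left(-35\right) + \frac{1}{\frac{1}{2} \cdot 6 \cdot 48} = 945 + \frac{1}{144} = \frac{136081}{144}$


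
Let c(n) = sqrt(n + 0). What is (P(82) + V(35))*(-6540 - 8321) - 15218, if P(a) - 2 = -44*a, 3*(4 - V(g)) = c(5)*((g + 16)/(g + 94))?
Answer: 53514104 + 252637*sqrt(5)/129 ≈ 5.3518e+7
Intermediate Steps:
c(n) = sqrt(n)
V(g) = 4 - sqrt(5)*(16 + g)/(3*(94 + g)) (V(g) = 4 - sqrt(5)*(g + 16)/(g + 94)/3 = 4 - sqrt(5)*(16 + g)/(94 + g)/3 = 4 - sqrt(5)*(16 + g)/(3*(94 + g)))
P(a) = 2 - 44*a
(P(82) + V(35))*(-6540 - 8321) - 15218 = ((2 - 44*82) + (1128 - 16*sqrt(5) + 12*35 - 1*35*sqrt(5))/(3*(94 + 35)))*(-6540 - 8321) - 15218 = ((2 - 3608) + (1/3)*(1128 - 16*sqrt(5) + 420 - 35*sqrt(5))/129)*(-14861) - 15218 = (-3606 + (1/3)*(1/129)*(1548 - 51*sqrt(5)))*(-14861) - 15218 = (-3606 + (4 - 17*sqrt(5)/129))*(-14861) - 15218 = (-3602 - 17*sqrt(5)/129)*(-14861) - 15218 = (53529322 + 252637*sqrt(5)/129) - 15218 = 53514104 + 252637*sqrt(5)/129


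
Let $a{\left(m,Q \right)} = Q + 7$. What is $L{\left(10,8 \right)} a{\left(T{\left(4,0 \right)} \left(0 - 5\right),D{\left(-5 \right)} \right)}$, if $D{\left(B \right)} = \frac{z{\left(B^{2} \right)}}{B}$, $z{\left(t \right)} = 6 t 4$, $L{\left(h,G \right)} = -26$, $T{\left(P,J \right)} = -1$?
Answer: $2938$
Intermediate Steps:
$z{\left(t \right)} = 24 t$
$D{\left(B \right)} = 24 B$ ($D{\left(B \right)} = \frac{24 B^{2}}{B} = 24 B$)
$a{\left(m,Q \right)} = 7 + Q$
$L{\left(10,8 \right)} a{\left(T{\left(4,0 \right)} \left(0 - 5\right),D{\left(-5 \right)} \right)} = - 26 \left(7 + 24 \left(-5\right)\right) = - 26 \left(7 - 120\right) = \left(-26\right) \left(-113\right) = 2938$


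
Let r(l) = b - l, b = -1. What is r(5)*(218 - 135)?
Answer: -498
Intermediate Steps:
r(l) = -1 - l
r(5)*(218 - 135) = (-1 - 1*5)*(218 - 135) = (-1 - 5)*83 = -6*83 = -498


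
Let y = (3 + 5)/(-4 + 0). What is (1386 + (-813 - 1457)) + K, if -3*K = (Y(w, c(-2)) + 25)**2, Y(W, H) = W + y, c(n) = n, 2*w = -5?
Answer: -12289/12 ≈ -1024.1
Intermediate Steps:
w = -5/2 (w = (1/2)*(-5) = -5/2 ≈ -2.5000)
y = -2 (y = 8/(-4) = 8*(-1/4) = -2)
Y(W, H) = -2 + W (Y(W, H) = W - 2 = -2 + W)
K = -1681/12 (K = -((-2 - 5/2) + 25)**2/3 = -(-9/2 + 25)**2/3 = -(41/2)**2/3 = -1/3*1681/4 = -1681/12 ≈ -140.08)
(1386 + (-813 - 1457)) + K = (1386 + (-813 - 1457)) - 1681/12 = (1386 - 2270) - 1681/12 = -884 - 1681/12 = -12289/12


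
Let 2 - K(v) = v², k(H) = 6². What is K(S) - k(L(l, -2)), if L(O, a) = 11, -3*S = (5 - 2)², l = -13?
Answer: -43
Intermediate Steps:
S = -3 (S = -(5 - 2)²/3 = -⅓*3² = -⅓*9 = -3)
k(H) = 36
K(v) = 2 - v²
K(S) - k(L(l, -2)) = (2 - 1*(-3)²) - 1*36 = (2 - 1*9) - 36 = (2 - 9) - 36 = -7 - 36 = -43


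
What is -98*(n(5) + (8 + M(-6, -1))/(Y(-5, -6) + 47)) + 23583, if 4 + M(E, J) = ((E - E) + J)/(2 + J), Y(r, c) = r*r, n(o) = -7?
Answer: 291179/12 ≈ 24265.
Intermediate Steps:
Y(r, c) = r²
M(E, J) = -4 + J/(2 + J) (M(E, J) = -4 + ((E - E) + J)/(2 + J) = -4 + (0 + J)/(2 + J) = -4 + J/(2 + J))
-98*(n(5) + (8 + M(-6, -1))/(Y(-5, -6) + 47)) + 23583 = -98*(-7 + (8 + (-8 - 3*(-1))/(2 - 1))/((-5)² + 47)) + 23583 = -98*(-7 + (8 + (-8 + 3)/1)/(25 + 47)) + 23583 = -98*(-7 + (8 + 1*(-5))/72) + 23583 = -98*(-7 + (8 - 5)*(1/72)) + 23583 = -98*(-7 + 3*(1/72)) + 23583 = -98*(-7 + 1/24) + 23583 = -98*(-167/24) + 23583 = 8183/12 + 23583 = 291179/12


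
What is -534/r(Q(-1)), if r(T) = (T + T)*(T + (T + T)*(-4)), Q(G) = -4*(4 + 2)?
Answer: 89/1344 ≈ 0.066220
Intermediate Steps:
Q(G) = -24 (Q(G) = -4*6 = -24)
r(T) = -14*T**2 (r(T) = (2*T)*(T + (2*T)*(-4)) = (2*T)*(T - 8*T) = (2*T)*(-7*T) = -14*T**2)
-534/r(Q(-1)) = -534/((-14*(-24)**2)) = -534/((-14*576)) = -534/(-8064) = -534*(-1/8064) = 89/1344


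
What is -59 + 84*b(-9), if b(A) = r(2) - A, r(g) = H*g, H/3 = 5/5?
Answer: 1201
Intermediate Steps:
H = 3 (H = 3*(5/5) = 3*(5*(⅕)) = 3*1 = 3)
r(g) = 3*g
b(A) = 6 - A (b(A) = 3*2 - A = 6 - A)
-59 + 84*b(-9) = -59 + 84*(6 - 1*(-9)) = -59 + 84*(6 + 9) = -59 + 84*15 = -59 + 1260 = 1201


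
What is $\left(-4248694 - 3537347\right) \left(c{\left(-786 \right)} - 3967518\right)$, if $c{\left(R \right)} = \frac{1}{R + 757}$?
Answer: $\frac{895846484456943}{29} \approx 3.0891 \cdot 10^{13}$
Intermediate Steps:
$c{\left(R \right)} = \frac{1}{757 + R}$
$\left(-4248694 - 3537347\right) \left(c{\left(-786 \right)} - 3967518\right) = \left(-4248694 - 3537347\right) \left(\frac{1}{757 - 786} - 3967518\right) = - 7786041 \left(\frac{1}{-29} - 3967518\right) = - 7786041 \left(- \frac{1}{29} - 3967518\right) = \left(-7786041\right) \left(- \frac{115058023}{29}\right) = \frac{895846484456943}{29}$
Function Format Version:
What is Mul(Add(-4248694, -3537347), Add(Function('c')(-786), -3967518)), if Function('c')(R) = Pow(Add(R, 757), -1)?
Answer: Rational(895846484456943, 29) ≈ 3.0891e+13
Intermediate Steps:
Function('c')(R) = Pow(Add(757, R), -1)
Mul(Add(-4248694, -3537347), Add(Function('c')(-786), -3967518)) = Mul(Add(-4248694, -3537347), Add(Pow(Add(757, -786), -1), -3967518)) = Mul(-7786041, Add(Pow(-29, -1), -3967518)) = Mul(-7786041, Add(Rational(-1, 29), -3967518)) = Mul(-7786041, Rational(-115058023, 29)) = Rational(895846484456943, 29)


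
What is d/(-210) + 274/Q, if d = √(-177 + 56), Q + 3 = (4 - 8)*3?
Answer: -274/15 - 11*I/210 ≈ -18.267 - 0.052381*I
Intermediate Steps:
Q = -15 (Q = -3 + (4 - 8)*3 = -3 - 4*3 = -3 - 12 = -15)
d = 11*I (d = √(-121) = 11*I ≈ 11.0*I)
d/(-210) + 274/Q = (11*I)/(-210) + 274/(-15) = (11*I)*(-1/210) + 274*(-1/15) = -11*I/210 - 274/15 = -274/15 - 11*I/210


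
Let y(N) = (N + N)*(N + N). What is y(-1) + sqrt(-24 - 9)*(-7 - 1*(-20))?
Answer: 4 + 13*I*sqrt(33) ≈ 4.0 + 74.679*I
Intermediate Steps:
y(N) = 4*N**2 (y(N) = (2*N)*(2*N) = 4*N**2)
y(-1) + sqrt(-24 - 9)*(-7 - 1*(-20)) = 4*(-1)**2 + sqrt(-24 - 9)*(-7 - 1*(-20)) = 4*1 + sqrt(-33)*(-7 + 20) = 4 + (I*sqrt(33))*13 = 4 + 13*I*sqrt(33)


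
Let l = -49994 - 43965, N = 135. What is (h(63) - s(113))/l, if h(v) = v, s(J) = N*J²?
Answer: 1723752/93959 ≈ 18.346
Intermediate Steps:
s(J) = 135*J²
l = -93959
(h(63) - s(113))/l = (63 - 135*113²)/(-93959) = (63 - 135*12769)*(-1/93959) = (63 - 1*1723815)*(-1/93959) = (63 - 1723815)*(-1/93959) = -1723752*(-1/93959) = 1723752/93959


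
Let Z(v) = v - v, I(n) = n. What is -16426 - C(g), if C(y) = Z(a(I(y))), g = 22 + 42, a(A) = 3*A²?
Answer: -16426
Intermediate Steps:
g = 64
Z(v) = 0
C(y) = 0
-16426 - C(g) = -16426 - 1*0 = -16426 + 0 = -16426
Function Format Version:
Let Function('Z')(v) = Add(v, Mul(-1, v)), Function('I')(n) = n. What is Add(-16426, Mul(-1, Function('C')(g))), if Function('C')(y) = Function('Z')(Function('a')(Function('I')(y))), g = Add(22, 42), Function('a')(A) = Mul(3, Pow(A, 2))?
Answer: -16426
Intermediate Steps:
g = 64
Function('Z')(v) = 0
Function('C')(y) = 0
Add(-16426, Mul(-1, Function('C')(g))) = Add(-16426, Mul(-1, 0)) = Add(-16426, 0) = -16426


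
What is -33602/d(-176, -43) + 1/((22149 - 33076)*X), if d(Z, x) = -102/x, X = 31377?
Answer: -27521584806472/1942853381 ≈ -14166.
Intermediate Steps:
-33602/d(-176, -43) + 1/((22149 - 33076)*X) = -33602/((-102/(-43))) + 1/((22149 - 33076)*31377) = -33602/((-102*(-1/43))) + (1/31377)/(-10927) = -33602/102/43 - 1/10927*1/31377 = -33602*43/102 - 1/342856479 = -722443/51 - 1/342856479 = -27521584806472/1942853381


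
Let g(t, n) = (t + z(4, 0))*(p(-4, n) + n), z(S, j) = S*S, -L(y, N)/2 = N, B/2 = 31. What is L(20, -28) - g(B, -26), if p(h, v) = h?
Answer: 2396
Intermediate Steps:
B = 62 (B = 2*31 = 62)
L(y, N) = -2*N
z(S, j) = S²
g(t, n) = (-4 + n)*(16 + t) (g(t, n) = (t + 4²)*(-4 + n) = (t + 16)*(-4 + n) = (16 + t)*(-4 + n) = (-4 + n)*(16 + t))
L(20, -28) - g(B, -26) = -2*(-28) - (-64 - 4*62 + 16*(-26) - 26*62) = 56 - (-64 - 248 - 416 - 1612) = 56 - 1*(-2340) = 56 + 2340 = 2396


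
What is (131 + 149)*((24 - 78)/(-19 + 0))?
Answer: 15120/19 ≈ 795.79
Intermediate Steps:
(131 + 149)*((24 - 78)/(-19 + 0)) = 280*(-54/(-19)) = 280*(-54*(-1/19)) = 280*(54/19) = 15120/19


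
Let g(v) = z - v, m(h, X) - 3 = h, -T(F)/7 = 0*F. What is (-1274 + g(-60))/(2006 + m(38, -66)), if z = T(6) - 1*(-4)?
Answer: -1210/2047 ≈ -0.59111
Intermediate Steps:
T(F) = 0 (T(F) = -0*F = -7*0 = 0)
m(h, X) = 3 + h
z = 4 (z = 0 - 1*(-4) = 0 + 4 = 4)
g(v) = 4 - v
(-1274 + g(-60))/(2006 + m(38, -66)) = (-1274 + (4 - 1*(-60)))/(2006 + (3 + 38)) = (-1274 + (4 + 60))/(2006 + 41) = (-1274 + 64)/2047 = -1210*1/2047 = -1210/2047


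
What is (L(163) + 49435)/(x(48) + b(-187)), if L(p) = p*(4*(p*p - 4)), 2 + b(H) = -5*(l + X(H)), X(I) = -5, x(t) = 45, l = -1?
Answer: 17369815/73 ≈ 2.3794e+5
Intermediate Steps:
b(H) = 28 (b(H) = -2 - 5*(-1 - 5) = -2 - 5*(-6) = -2 + 30 = 28)
L(p) = p*(-16 + 4*p**2) (L(p) = p*(4*(p**2 - 4)) = p*(4*(-4 + p**2)) = p*(-16 + 4*p**2))
(L(163) + 49435)/(x(48) + b(-187)) = (4*163*(-4 + 163**2) + 49435)/(45 + 28) = (4*163*(-4 + 26569) + 49435)/73 = (4*163*26565 + 49435)*(1/73) = (17320380 + 49435)*(1/73) = 17369815*(1/73) = 17369815/73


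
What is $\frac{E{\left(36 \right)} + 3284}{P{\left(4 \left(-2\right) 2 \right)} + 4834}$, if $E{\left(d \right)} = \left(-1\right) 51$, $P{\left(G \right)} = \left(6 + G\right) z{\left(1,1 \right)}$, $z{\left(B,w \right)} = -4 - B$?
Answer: $\frac{3233}{4884} \approx 0.66196$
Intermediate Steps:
$P{\left(G \right)} = -30 - 5 G$ ($P{\left(G \right)} = \left(6 + G\right) \left(-4 - 1\right) = \left(6 + G\right) \left(-5\right) = -30 - 5 G$)
$E{\left(d \right)} = -51$
$\frac{E{\left(36 \right)} + 3284}{P{\left(4 \left(-2\right) 2 \right)} + 4834} = \frac{-51 + 3284}{\left(-30 - 5 \cdot 4 \left(-2\right) 2\right) + 4834} = \frac{3233}{\left(-30 - 5 \left(\left(-8\right) 2\right)\right) + 4834} = \frac{3233}{\left(-30 - -80\right) + 4834} = \frac{3233}{\left(-30 + 80\right) + 4834} = \frac{3233}{50 + 4834} = \frac{3233}{4884}$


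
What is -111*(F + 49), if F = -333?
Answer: 31524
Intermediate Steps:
-111*(F + 49) = -111*(-333 + 49) = -111*(-284) = 31524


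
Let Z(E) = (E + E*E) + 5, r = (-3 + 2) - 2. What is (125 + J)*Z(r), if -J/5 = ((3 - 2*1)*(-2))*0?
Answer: 1375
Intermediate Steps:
r = -3 (r = -1 - 2 = -3)
Z(E) = 5 + E + E² (Z(E) = (E + E²) + 5 = 5 + E + E²)
J = 0 (J = -5*(3 - 2*1)*(-2)*0 = -5*(3 - 2)*(-2)*0 = -5*1*(-2)*0 = -(-10)*0 = -5*0 = 0)
(125 + J)*Z(r) = (125 + 0)*(5 - 3 + (-3)²) = 125*(5 - 3 + 9) = 125*11 = 1375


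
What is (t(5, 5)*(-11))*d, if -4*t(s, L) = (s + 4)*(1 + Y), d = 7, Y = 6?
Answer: 4851/4 ≈ 1212.8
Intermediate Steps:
t(s, L) = -7 - 7*s/4 (t(s, L) = -(s + 4)*(1 + 6)/4 = -(4 + s)*7/4 = -(28 + 7*s)/4 = -7 - 7*s/4)
(t(5, 5)*(-11))*d = ((-7 - 7/4*5)*(-11))*7 = ((-7 - 35/4)*(-11))*7 = -63/4*(-11)*7 = (693/4)*7 = 4851/4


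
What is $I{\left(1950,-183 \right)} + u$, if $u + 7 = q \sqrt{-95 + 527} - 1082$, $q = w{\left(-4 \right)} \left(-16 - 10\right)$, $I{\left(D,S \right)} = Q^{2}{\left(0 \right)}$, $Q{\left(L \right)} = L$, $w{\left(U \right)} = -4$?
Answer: $-1089 + 1248 \sqrt{3} \approx 1072.6$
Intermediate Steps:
$I{\left(D,S \right)} = 0$ ($I{\left(D,S \right)} = 0^{2} = 0$)
$q = 104$ ($q = - 4 \left(-16 - 10\right) = \left(-4\right) \left(-26\right) = 104$)
$u = -1089 + 1248 \sqrt{3}$ ($u = -7 - \left(1082 - 104 \sqrt{-95 + 527}\right) = -7 - \left(1082 - 104 \sqrt{432}\right) = -7 - \left(1082 - 104 \cdot 12 \sqrt{3}\right) = -7 - \left(1082 - 1248 \sqrt{3}\right) = -1089 + 1248 \sqrt{3} \approx 1072.6$)
$I{\left(1950,-183 \right)} + u = 0 - \left(1089 - 1248 \sqrt{3}\right) = -1089 + 1248 \sqrt{3}$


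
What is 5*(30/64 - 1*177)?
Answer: -28245/32 ≈ -882.66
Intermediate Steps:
5*(30/64 - 1*177) = 5*(30*(1/64) - 177) = 5*(15/32 - 177) = 5*(-5649/32) = -28245/32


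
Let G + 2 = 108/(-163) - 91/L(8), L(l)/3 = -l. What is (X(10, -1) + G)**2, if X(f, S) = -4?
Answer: 126135361/15303744 ≈ 8.2421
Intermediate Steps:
L(l) = -3*l (L(l) = 3*(-l) = -3*l)
G = 4417/3912 (G = -2 + (108/(-163) - 91/((-3*8))) = -2 + (108*(-1/163) - 91/(-24)) = -2 + (-108/163 - 91*(-1/24)) = -2 + (-108/163 + 91/24) = -2 + 12241/3912 = 4417/3912 ≈ 1.1291)
(X(10, -1) + G)**2 = (-4 + 4417/3912)**2 = (-11231/3912)**2 = 126135361/15303744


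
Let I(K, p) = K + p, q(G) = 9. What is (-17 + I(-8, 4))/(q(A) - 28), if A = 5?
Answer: 21/19 ≈ 1.1053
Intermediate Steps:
(-17 + I(-8, 4))/(q(A) - 28) = (-17 + (-8 + 4))/(9 - 28) = (-17 - 4)/(-19) = -21*(-1/19) = 21/19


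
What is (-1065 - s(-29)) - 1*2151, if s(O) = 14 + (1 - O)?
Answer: -3260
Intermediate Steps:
s(O) = 15 - O
(-1065 - s(-29)) - 1*2151 = (-1065 - (15 - 1*(-29))) - 1*2151 = (-1065 - (15 + 29)) - 2151 = (-1065 - 1*44) - 2151 = (-1065 - 44) - 2151 = -1109 - 2151 = -3260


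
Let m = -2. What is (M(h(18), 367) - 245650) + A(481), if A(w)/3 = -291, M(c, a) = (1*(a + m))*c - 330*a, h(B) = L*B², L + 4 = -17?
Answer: -2851093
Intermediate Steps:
L = -21 (L = -4 - 17 = -21)
h(B) = -21*B²
M(c, a) = -330*a + c*(-2 + a) (M(c, a) = (1*(a - 2))*c - 330*a = (1*(-2 + a))*c - 330*a = (-2 + a)*c - 330*a = c*(-2 + a) - 330*a = -330*a + c*(-2 + a))
A(w) = -873 (A(w) = 3*(-291) = -873)
(M(h(18), 367) - 245650) + A(481) = ((-330*367 - (-42)*18² + 367*(-21*18²)) - 245650) - 873 = ((-121110 - (-42)*324 + 367*(-21*324)) - 245650) - 873 = ((-121110 - 2*(-6804) + 367*(-6804)) - 245650) - 873 = ((-121110 + 13608 - 2497068) - 245650) - 873 = (-2604570 - 245650) - 873 = -2850220 - 873 = -2851093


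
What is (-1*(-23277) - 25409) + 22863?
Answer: 20731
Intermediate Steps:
(-1*(-23277) - 25409) + 22863 = (23277 - 25409) + 22863 = -2132 + 22863 = 20731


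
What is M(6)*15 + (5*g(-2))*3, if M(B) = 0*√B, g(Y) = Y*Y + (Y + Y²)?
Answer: 90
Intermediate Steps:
g(Y) = Y + 2*Y² (g(Y) = Y² + (Y + Y²) = Y + 2*Y²)
M(B) = 0
M(6)*15 + (5*g(-2))*3 = 0*15 + (5*(-2*(1 + 2*(-2))))*3 = 0 + (5*(-2*(1 - 4)))*3 = 0 + (5*(-2*(-3)))*3 = 0 + (5*6)*3 = 0 + 30*3 = 0 + 90 = 90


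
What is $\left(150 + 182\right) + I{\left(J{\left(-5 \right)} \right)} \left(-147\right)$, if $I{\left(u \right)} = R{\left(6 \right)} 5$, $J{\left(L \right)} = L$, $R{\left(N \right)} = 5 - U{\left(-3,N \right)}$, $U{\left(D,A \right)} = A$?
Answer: $1067$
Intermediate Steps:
$R{\left(N \right)} = 5 - N$
$I{\left(u \right)} = -5$ ($I{\left(u \right)} = \left(5 - 6\right) 5 = \left(-1\right) 5 = -5$)
$\left(150 + 182\right) + I{\left(J{\left(-5 \right)} \right)} \left(-147\right) = \left(150 + 182\right) - -735 = 332 + 735 = 1067$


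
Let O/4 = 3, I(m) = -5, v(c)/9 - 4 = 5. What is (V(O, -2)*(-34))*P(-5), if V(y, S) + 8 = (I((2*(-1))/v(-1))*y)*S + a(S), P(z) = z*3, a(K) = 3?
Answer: 58650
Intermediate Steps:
v(c) = 81 (v(c) = 36 + 9*5 = 36 + 45 = 81)
O = 12 (O = 4*3 = 12)
P(z) = 3*z
V(y, S) = -5 - 5*S*y (V(y, S) = -8 + ((-5*y)*S + 3) = -8 + (-5*S*y + 3) = -8 + (3 - 5*S*y) = -5 - 5*S*y)
(V(O, -2)*(-34))*P(-5) = ((-5 - 5*(-2)*12)*(-34))*(3*(-5)) = ((-5 + 120)*(-34))*(-15) = (115*(-34))*(-15) = -3910*(-15) = 58650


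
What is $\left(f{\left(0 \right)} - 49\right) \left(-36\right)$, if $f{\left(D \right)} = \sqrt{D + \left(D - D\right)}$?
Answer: $1764$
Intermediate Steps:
$f{\left(D \right)} = \sqrt{D}$ ($f{\left(D \right)} = \sqrt{D + 0} = \sqrt{D}$)
$\left(f{\left(0 \right)} - 49\right) \left(-36\right) = \left(\sqrt{0} - 49\right) \left(-36\right) = \left(0 - 49\right) \left(-36\right) = \left(-49\right) \left(-36\right) = 1764$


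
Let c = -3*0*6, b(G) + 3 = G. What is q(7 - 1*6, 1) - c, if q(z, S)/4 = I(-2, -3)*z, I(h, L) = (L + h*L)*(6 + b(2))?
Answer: 60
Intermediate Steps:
b(G) = -3 + G
I(h, L) = 5*L + 5*L*h (I(h, L) = (L + h*L)*(6 + (-3 + 2)) = (L + L*h)*(6 - 1) = (L + L*h)*5 = 5*L + 5*L*h)
q(z, S) = 60*z (q(z, S) = 4*((5*(-3)*(1 - 2))*z) = 4*((5*(-3)*(-1))*z) = 4*(15*z) = 60*z)
c = 0 (c = 0*6 = 0)
q(7 - 1*6, 1) - c = 60*(7 - 1*6) - 1*0 = 60*(7 - 6) + 0 = 60*1 + 0 = 60 + 0 = 60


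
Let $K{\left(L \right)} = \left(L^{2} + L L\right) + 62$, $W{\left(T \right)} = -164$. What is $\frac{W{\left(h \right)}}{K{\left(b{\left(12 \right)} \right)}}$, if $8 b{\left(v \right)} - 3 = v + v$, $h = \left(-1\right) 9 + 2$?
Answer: $- \frac{5248}{2713} \approx -1.9344$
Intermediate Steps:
$h = -7$ ($h = -9 + 2 = -7$)
$b{\left(v \right)} = \frac{3}{8} + \frac{v}{4}$ ($b{\left(v \right)} = \frac{3}{8} + \frac{v + v}{8} = \frac{3}{8} + \frac{2 v}{8} = \frac{3}{8} + \frac{v}{4}$)
$K{\left(L \right)} = 62 + 2 L^{2}$ ($K{\left(L \right)} = \left(L^{2} + L^{2}\right) + 62 = 2 L^{2} + 62 = 62 + 2 L^{2}$)
$\frac{W{\left(h \right)}}{K{\left(b{\left(12 \right)} \right)}} = - \frac{164}{62 + 2 \left(\frac{3}{8} + \frac{1}{4} \cdot 12\right)^{2}} = - \frac{164}{62 + 2 \left(\frac{3}{8} + 3\right)^{2}} = - \frac{164}{62 + 2 \left(\frac{27}{8}\right)^{2}} = - \frac{164}{62 + 2 \cdot \frac{729}{64}} = - \frac{164}{62 + \frac{729}{32}} = - \frac{164}{\frac{2713}{32}} = \left(-164\right) \frac{32}{2713} = - \frac{5248}{2713}$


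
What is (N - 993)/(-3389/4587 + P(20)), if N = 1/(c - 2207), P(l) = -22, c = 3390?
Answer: 5388431466/123390449 ≈ 43.670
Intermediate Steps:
N = 1/1183 (N = 1/(3390 - 2207) = 1/1183 ≈ 0.00084531)
(N - 993)/(-3389/4587 + P(20)) = (1/1183 - 993)/(-3389/4587 - 22) = -1174718/(1183*(-3389*1/4587 - 22)) = -1174718/(1183*(-3389/4587 - 22)) = -1174718/(1183*(-104303/4587)) = -1174718/1183*(-4587/104303) = 5388431466/123390449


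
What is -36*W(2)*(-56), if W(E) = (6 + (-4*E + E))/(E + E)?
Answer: 0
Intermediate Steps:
W(E) = (6 - 3*E)/(2*E) (W(E) = (6 - 3*E)/((2*E)) = (6 - 3*E)*(1/(2*E)) = (6 - 3*E)/(2*E))
-36*W(2)*(-56) = -36*(-3/2 + 3/2)*(-56) = -36*0*(-56) = 0*(-56) = 0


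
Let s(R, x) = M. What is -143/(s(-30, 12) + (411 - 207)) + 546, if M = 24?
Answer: 124345/228 ≈ 545.37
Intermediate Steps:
s(R, x) = 24
-143/(s(-30, 12) + (411 - 207)) + 546 = -143/(24 + (411 - 207)) + 546 = -143/(24 + 204) + 546 = -143/228 + 546 = 124345/228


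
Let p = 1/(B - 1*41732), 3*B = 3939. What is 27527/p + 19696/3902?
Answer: -2170709539315/1951 ≈ -1.1126e+9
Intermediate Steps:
B = 1313 (B = (⅓)*3939 = 1313)
p = -1/40419 (p = 1/(1313 - 1*41732) = 1/(1313 - 41732) = 1/(-40419) = -1/40419 ≈ -2.4741e-5)
27527/p + 19696/3902 = 27527/(-1/40419) + 19696/3902 = 27527*(-40419) + 19696*(1/3902) = -1112613813 + 9848/1951 = -2170709539315/1951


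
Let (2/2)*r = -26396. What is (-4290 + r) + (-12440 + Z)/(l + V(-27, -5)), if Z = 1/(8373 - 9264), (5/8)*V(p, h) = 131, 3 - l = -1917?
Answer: -291184794653/9487368 ≈ -30692.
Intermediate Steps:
r = -26396
l = 1920 (l = 3 - 1*(-1917) = 3 + 1917 = 1920)
V(p, h) = 1048/5 (V(p, h) = (8/5)*131 = 1048/5)
Z = -1/891 (Z = 1/(-891) = -1/891 ≈ -0.0011223)
(-4290 + r) + (-12440 + Z)/(l + V(-27, -5)) = (-4290 - 26396) + (-12440 - 1/891)/(1920 + 1048/5) = -30686 - 11084041/(891*10648/5) = -30686 - 11084041/891*5/10648 = -30686 - 55420205/9487368 = -291184794653/9487368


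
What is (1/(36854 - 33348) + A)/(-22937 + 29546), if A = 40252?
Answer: 47041171/7723718 ≈ 6.0905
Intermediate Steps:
(1/(36854 - 33348) + A)/(-22937 + 29546) = (1/(36854 - 33348) + 40252)/(-22937 + 29546) = (1/3506 + 40252)/6609 = (1/3506 + 40252)*(1/6609) = (141123513/3506)*(1/6609) = 47041171/7723718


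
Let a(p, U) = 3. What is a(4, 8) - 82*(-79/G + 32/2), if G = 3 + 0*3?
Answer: 2551/3 ≈ 850.33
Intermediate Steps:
G = 3 (G = 3 + 0 = 3)
a(4, 8) - 82*(-79/G + 32/2) = 3 - 82*(-79/3 + 32/2) = 3 - 82*(-79*⅓ + 32*(½)) = 3 - 82*(-79/3 + 16) = 3 - 82*(-31/3) = 3 + 2542/3 = 2551/3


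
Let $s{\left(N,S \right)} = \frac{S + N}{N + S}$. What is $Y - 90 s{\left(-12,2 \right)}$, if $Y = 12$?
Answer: $-78$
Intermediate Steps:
$s{\left(N,S \right)} = 1$ ($s{\left(N,S \right)} = \frac{N + S}{N + S} = 1$)
$Y - 90 s{\left(-12,2 \right)} = 12 - 90 = -78$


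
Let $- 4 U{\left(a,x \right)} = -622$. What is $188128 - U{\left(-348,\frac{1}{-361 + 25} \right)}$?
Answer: $\frac{375945}{2} \approx 1.8797 \cdot 10^{5}$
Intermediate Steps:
$U{\left(a,x \right)} = \frac{311}{2}$ ($U{\left(a,x \right)} = \left(- \frac{1}{4}\right) \left(-622\right) = \frac{311}{2}$)
$188128 - U{\left(-348,\frac{1}{-361 + 25} \right)} = 188128 - \frac{311}{2} = \frac{375945}{2}$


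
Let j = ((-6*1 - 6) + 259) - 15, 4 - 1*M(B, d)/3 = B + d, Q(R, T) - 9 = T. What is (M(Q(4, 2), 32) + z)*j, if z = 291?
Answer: 40368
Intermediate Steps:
Q(R, T) = 9 + T
M(B, d) = 12 - 3*B - 3*d (M(B, d) = 12 - 3*(B + d) = 12 + (-3*B - 3*d) = 12 - 3*B - 3*d)
j = 232 (j = ((-6 - 6) + 259) - 15 = (-12 + 259) - 15 = 247 - 15 = 232)
(M(Q(4, 2), 32) + z)*j = ((12 - 3*(9 + 2) - 3*32) + 291)*232 = ((12 - 3*11 - 96) + 291)*232 = ((12 - 33 - 96) + 291)*232 = (-117 + 291)*232 = 174*232 = 40368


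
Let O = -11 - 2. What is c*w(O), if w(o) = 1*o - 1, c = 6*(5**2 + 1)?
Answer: -2184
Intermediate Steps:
O = -13
c = 156 (c = 6*(25 + 1) = 6*26 = 156)
w(o) = -1 + o (w(o) = o - 1 = -1 + o)
c*w(O) = 156*(-1 - 13) = 156*(-14) = -2184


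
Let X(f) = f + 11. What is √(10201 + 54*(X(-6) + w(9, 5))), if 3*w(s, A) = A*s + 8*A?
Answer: √12001 ≈ 109.55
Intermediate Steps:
w(s, A) = 8*A/3 + A*s/3 (w(s, A) = (A*s + 8*A)/3 = (8*A + A*s)/3 = 8*A/3 + A*s/3)
X(f) = 11 + f
√(10201 + 54*(X(-6) + w(9, 5))) = √(10201 + 54*((11 - 6) + (⅓)*5*(8 + 9))) = √(10201 + 54*(5 + (⅓)*5*17)) = √(10201 + 54*(5 + 85/3)) = √(10201 + 54*(100/3)) = √(10201 + 1800) = √12001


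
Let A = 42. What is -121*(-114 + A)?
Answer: 8712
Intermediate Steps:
-121*(-114 + A) = -121*(-114 + 42) = -121*(-72) = 8712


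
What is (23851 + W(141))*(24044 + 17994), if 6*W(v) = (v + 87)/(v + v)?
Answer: 141374214380/141 ≈ 1.0027e+9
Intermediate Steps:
W(v) = (87 + v)/(12*v) (W(v) = ((v + 87)/(v + v))/6 = ((87 + v)/((2*v)))/6 = ((87 + v)*(1/(2*v)))/6 = ((87 + v)/(2*v))/6 = (87 + v)/(12*v))
(23851 + W(141))*(24044 + 17994) = (23851 + (1/12)*(87 + 141)/141)*(24044 + 17994) = (23851 + (1/12)*(1/141)*228)*42038 = (23851 + 19/141)*42038 = (3363010/141)*42038 = 141374214380/141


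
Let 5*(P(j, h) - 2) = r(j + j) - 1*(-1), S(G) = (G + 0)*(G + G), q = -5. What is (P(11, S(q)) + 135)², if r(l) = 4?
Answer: 19044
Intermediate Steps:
S(G) = 2*G² (S(G) = G*(2*G) = 2*G²)
P(j, h) = 3 (P(j, h) = 2 + (4 - 1*(-1))/5 = 2 + (4 + 1)/5 = 2 + (⅕)*5 = 2 + 1 = 3)
(P(11, S(q)) + 135)² = (3 + 135)² = 138² = 19044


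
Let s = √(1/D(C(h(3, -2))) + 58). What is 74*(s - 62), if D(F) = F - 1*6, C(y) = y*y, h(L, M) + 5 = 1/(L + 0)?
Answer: -4588 + 37*√1170790/71 ≈ -4024.1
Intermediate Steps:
h(L, M) = -5 + 1/L (h(L, M) = -5 + 1/(L + 0) = -5 + 1/L)
C(y) = y²
D(F) = -6 + F (D(F) = F - 6 = -6 + F)
s = √1170790/142 (s = √(1/(-6 + (-5 + 1/3)²) + 58) = √(1/(-6 + (-5 + ⅓)²) + 58) = √(1/(-6 + (-14/3)²) + 58) = √(1/(-6 + 196/9) + 58) = √(1/(142/9) + 58) = √(9/142 + 58) = √(8245/142) = √1170790/142 ≈ 7.6199)
74*(s - 62) = 74*(√1170790/142 - 62) = 74*(-62 + √1170790/142) = -4588 + 37*√1170790/71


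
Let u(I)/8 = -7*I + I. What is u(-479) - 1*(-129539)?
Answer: 152531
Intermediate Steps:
u(I) = -48*I (u(I) = 8*(-7*I + I) = 8*(-6*I) = -48*I)
u(-479) - 1*(-129539) = -48*(-479) - 1*(-129539) = 22992 + 129539 = 152531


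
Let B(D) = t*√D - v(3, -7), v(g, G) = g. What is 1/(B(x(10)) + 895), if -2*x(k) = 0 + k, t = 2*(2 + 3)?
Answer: 223/199041 - 5*I*√5/398082 ≈ 0.0011204 - 2.8086e-5*I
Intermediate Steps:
t = 10 (t = 2*5 = 10)
x(k) = -k/2 (x(k) = -(0 + k)/2 = -k/2)
B(D) = -3 + 10*√D (B(D) = 10*√D - 1*3 = 10*√D - 3 = -3 + 10*√D)
1/(B(x(10)) + 895) = 1/((-3 + 10*√(-½*10)) + 895) = 1/((-3 + 10*√(-5)) + 895) = 1/((-3 + 10*(I*√5)) + 895) = 1/((-3 + 10*I*√5) + 895) = 1/(892 + 10*I*√5)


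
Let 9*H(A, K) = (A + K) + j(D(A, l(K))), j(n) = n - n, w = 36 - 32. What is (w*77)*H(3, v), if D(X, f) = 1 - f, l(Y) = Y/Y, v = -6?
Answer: -308/3 ≈ -102.67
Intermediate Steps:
l(Y) = 1
w = 4
j(n) = 0
H(A, K) = A/9 + K/9 (H(A, K) = ((A + K) + 0)/9 = (A + K)/9 = A/9 + K/9)
(w*77)*H(3, v) = (4*77)*((⅑)*3 + (⅑)*(-6)) = 308*(⅓ - ⅔) = 308*(-⅓) = -308/3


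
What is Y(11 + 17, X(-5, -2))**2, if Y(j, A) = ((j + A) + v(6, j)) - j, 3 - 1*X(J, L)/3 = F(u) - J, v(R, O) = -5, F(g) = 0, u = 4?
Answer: 121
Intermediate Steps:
X(J, L) = 9 + 3*J (X(J, L) = 9 - 3*(0 - J) = 9 - (-3)*J = 9 + 3*J)
Y(j, A) = -5 + A (Y(j, A) = ((j + A) - 5) - j = ((A + j) - 5) - j = (-5 + A + j) - j = -5 + A)
Y(11 + 17, X(-5, -2))**2 = (-5 + (9 + 3*(-5)))**2 = (-5 + (9 - 15))**2 = (-5 - 6)**2 = (-11)**2 = 121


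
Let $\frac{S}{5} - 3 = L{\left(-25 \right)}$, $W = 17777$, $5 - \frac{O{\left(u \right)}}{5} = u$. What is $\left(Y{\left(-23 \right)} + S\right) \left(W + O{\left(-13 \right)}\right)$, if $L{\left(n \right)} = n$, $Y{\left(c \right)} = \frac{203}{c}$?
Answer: $- \frac{48830511}{23} \approx -2.1231 \cdot 10^{6}$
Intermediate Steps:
$O{\left(u \right)} = 25 - 5 u$
$S = -110$ ($S = 15 + 5 \left(-25\right) = 15 - 125 = -110$)
$\left(Y{\left(-23 \right)} + S\right) \left(W + O{\left(-13 \right)}\right) = \left(\frac{203}{-23} - 110\right) \left(17777 + \left(25 - -65\right)\right) = \left(203 \left(- \frac{1}{23}\right) - 110\right) \left(17777 + \left(25 + 65\right)\right) = \left(- \frac{203}{23} - 110\right) \left(17777 + 90\right) = \left(- \frac{2733}{23}\right) 17867 = - \frac{48830511}{23}$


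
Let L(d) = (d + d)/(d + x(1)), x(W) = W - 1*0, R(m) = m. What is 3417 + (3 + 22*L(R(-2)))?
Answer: 3508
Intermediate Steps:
x(W) = W (x(W) = W + 0 = W)
L(d) = 2*d/(1 + d) (L(d) = (d + d)/(d + 1) = (2*d)/(1 + d) = 2*d/(1 + d))
3417 + (3 + 22*L(R(-2))) = 3417 + (3 + 22*(2*(-2)/(1 - 2))) = 3417 + (3 + 22*(2*(-2)/(-1))) = 3417 + (3 + 22*(2*(-2)*(-1))) = 3417 + (3 + 22*4) = 3417 + (3 + 88) = 3417 + 91 = 3508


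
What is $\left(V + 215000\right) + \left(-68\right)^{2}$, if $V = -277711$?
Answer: $-58087$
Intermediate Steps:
$\left(V + 215000\right) + \left(-68\right)^{2} = \left(-277711 + 215000\right) + \left(-68\right)^{2} = -62711 + 4624 = -58087$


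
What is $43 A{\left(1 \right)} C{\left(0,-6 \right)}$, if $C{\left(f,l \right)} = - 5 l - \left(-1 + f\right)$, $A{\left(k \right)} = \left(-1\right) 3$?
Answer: $-3999$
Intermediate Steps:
$A{\left(k \right)} = -3$
$C{\left(f,l \right)} = 1 - f - 5 l$
$43 A{\left(1 \right)} C{\left(0,-6 \right)} = 43 \left(-3\right) \left(1 - 0 - -30\right) = - 129 \left(1 + 0 + 30\right) = \left(-129\right) 31 = -3999$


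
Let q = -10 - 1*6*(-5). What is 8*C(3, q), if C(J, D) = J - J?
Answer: 0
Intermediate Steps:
q = 20 (q = -10 - 6*(-5) = -10 + 30 = 20)
C(J, D) = 0
8*C(3, q) = 8*0 = 0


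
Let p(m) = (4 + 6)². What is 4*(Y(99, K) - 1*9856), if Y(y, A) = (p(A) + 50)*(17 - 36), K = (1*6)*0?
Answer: -50824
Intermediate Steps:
p(m) = 100 (p(m) = 10² = 100)
K = 0 (K = 6*0 = 0)
Y(y, A) = -2850 (Y(y, A) = (100 + 50)*(17 - 36) = 150*(-19) = -2850)
4*(Y(99, K) - 1*9856) = 4*(-2850 - 1*9856) = 4*(-2850 - 9856) = 4*(-12706) = -50824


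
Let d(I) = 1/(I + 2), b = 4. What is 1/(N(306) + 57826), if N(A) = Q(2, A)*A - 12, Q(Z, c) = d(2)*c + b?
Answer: 1/82447 ≈ 1.2129e-5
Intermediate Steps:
d(I) = 1/(2 + I)
Q(Z, c) = 4 + c/4 (Q(Z, c) = c/(2 + 2) + 4 = c/4 + 4 = 4 + c/4)
N(A) = -12 + A*(4 + A/4) (N(A) = (4 + A/4)*A - 12 = A*(4 + A/4) - 12 = -12 + A*(4 + A/4))
1/(N(306) + 57826) = 1/((-12 + (¼)*306*(16 + 306)) + 57826) = 1/((-12 + (¼)*306*322) + 57826) = 1/((-12 + 24633) + 57826) = 1/(24621 + 57826) = 1/82447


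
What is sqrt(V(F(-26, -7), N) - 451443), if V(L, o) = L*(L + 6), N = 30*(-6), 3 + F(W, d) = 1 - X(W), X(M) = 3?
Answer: 2*I*sqrt(112862) ≈ 671.9*I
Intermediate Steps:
F(W, d) = -5 (F(W, d) = -3 + (1 - 1*3) = -3 + (1 - 3) = -3 - 2 = -5)
N = -180
V(L, o) = L*(6 + L)
sqrt(V(F(-26, -7), N) - 451443) = sqrt(-5*(6 - 5) - 451443) = sqrt(-5*1 - 451443) = sqrt(-5 - 451443) = sqrt(-451448) = 2*I*sqrt(112862)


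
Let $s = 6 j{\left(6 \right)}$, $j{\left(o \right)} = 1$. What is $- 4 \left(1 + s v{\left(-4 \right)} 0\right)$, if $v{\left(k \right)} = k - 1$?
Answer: $-4$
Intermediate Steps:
$s = 6$ ($s = 6 \cdot 1 = 6$)
$v{\left(k \right)} = -1 + k$
$- 4 \left(1 + s v{\left(-4 \right)} 0\right) = - 4 \left(1 + 6 \left(-1 - 4\right) 0\right) = - 4 \left(1 + 6 \left(-5\right) 0\right) = - 4 \left(1 - 0\right) = - 4 \left(1 + 0\right) = \left(-4\right) 1 = -4$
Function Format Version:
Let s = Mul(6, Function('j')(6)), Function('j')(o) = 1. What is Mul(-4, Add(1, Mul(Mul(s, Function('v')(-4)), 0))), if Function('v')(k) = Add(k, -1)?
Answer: -4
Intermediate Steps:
s = 6 (s = Mul(6, 1) = 6)
Function('v')(k) = Add(-1, k)
Mul(-4, Add(1, Mul(Mul(s, Function('v')(-4)), 0))) = Mul(-4, Add(1, Mul(Mul(6, Add(-1, -4)), 0))) = Mul(-4, Add(1, Mul(Mul(6, -5), 0))) = Mul(-4, Add(1, Mul(-30, 0))) = Mul(-4, Add(1, 0)) = Mul(-4, 1) = -4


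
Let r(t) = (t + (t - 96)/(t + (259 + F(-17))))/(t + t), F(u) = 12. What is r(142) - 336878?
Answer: -9878258921/29323 ≈ -3.3688e+5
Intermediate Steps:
r(t) = (t + (-96 + t)/(271 + t))/(2*t) (r(t) = (t + (t - 96)/(t + (259 + 12)))/(t + t) = (t + (-96 + t)/(t + 271))/((2*t)) = (t + (-96 + t)/(271 + t))*(1/(2*t)) = (t + (-96 + t)/(271 + t))/(2*t))
r(142) - 336878 = (½)*(-96 + 142² + 272*142)/(142*(271 + 142)) - 336878 = (½)*(1/142)*(-96 + 20164 + 38624)/413 - 336878 = (½)*(1/142)*(1/413)*58692 - 336878 = 14673/29323 - 336878 = -9878258921/29323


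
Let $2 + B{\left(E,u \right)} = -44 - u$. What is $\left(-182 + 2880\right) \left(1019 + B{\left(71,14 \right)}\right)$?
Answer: $2587382$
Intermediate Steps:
$B{\left(E,u \right)} = -46 - u$ ($B{\left(E,u \right)} = -2 - \left(44 + u\right) = -46 - u$)
$\left(-182 + 2880\right) \left(1019 + B{\left(71,14 \right)}\right) = \left(-182 + 2880\right) \left(1019 - 60\right) = 2698 \left(1019 - 60\right) = 2698 \cdot 959 = 2587382$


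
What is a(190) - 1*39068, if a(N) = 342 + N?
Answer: -38536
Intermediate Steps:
a(190) - 1*39068 = (342 + 190) - 1*39068 = 532 - 39068 = -38536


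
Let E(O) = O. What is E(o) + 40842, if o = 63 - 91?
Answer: 40814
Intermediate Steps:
o = -28
E(o) + 40842 = -28 + 40842 = 40814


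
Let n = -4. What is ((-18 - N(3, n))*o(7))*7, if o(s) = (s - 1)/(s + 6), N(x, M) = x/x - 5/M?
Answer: -1701/26 ≈ -65.423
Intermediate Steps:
N(x, M) = 1 - 5/M
o(s) = (-1 + s)/(6 + s)
((-18 - N(3, n))*o(7))*7 = ((-18 - (-5 - 4)/(-4))*((-1 + 7)/(6 + 7)))*7 = ((-18 - (-1)*(-9)/4)*(6/13))*7 = ((-18 - 1*9/4)*((1/13)*6))*7 = ((-18 - 9/4)*(6/13))*7 = -81/4*6/13*7 = -243/26*7 = -1701/26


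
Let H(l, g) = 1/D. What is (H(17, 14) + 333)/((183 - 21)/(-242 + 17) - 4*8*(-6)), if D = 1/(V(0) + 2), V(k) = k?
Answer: 8375/4782 ≈ 1.7514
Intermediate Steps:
D = ½ (D = 1/(0 + 2) = 1/2 = ½ ≈ 0.50000)
H(l, g) = 2 (H(l, g) = 1/(½) = 2)
(H(17, 14) + 333)/((183 - 21)/(-242 + 17) - 4*8*(-6)) = (2 + 333)/((183 - 21)/(-242 + 17) - 4*8*(-6)) = 335/(162/(-225) - 32*(-6)) = 335/(162*(-1/225) + 192) = 335/(-18/25 + 192) = 335/(4782/25) = 335*(25/4782) = 8375/4782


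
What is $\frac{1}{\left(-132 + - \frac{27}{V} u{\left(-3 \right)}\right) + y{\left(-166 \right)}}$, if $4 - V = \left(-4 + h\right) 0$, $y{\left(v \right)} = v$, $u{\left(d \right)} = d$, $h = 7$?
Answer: $- \frac{4}{1111} \approx -0.0036004$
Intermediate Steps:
$V = 4$ ($V = 4 - \left(-4 + 7\right) 0 = 4 - 3 \cdot 0 = 4 - 0 = 4 + 0 = 4$)
$\frac{1}{\left(-132 + - \frac{27}{V} u{\left(-3 \right)}\right) + y{\left(-166 \right)}} = \frac{1}{\left(-132 + - \frac{27}{4} \left(-3\right)\right) - 166} = \frac{1}{\left(-132 + \left(-27\right) \frac{1}{4} \left(-3\right)\right) - 166} = \frac{1}{\left(-132 - - \frac{81}{4}\right) - 166} = \frac{1}{\left(-132 + \frac{81}{4}\right) - 166} = \frac{1}{- \frac{447}{4} - 166} = \frac{1}{- \frac{1111}{4}} = - \frac{4}{1111}$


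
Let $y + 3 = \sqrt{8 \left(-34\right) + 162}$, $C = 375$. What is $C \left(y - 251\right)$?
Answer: $-95250 + 375 i \sqrt{110} \approx -95250.0 + 3933.0 i$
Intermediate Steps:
$y = -3 + i \sqrt{110}$ ($y = -3 + \sqrt{8 \left(-34\right) + 162} = -3 + \sqrt{-272 + 162} = -3 + \sqrt{-110} = -3 + i \sqrt{110} \approx -3.0 + 10.488 i$)
$C \left(y - 251\right) = 375 \left(\left(-3 + i \sqrt{110}\right) - 251\right) = 375 \left(-254 + i \sqrt{110}\right) = -95250 + 375 i \sqrt{110}$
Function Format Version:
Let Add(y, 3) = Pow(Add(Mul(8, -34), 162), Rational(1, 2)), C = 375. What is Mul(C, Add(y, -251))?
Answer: Add(-95250, Mul(375, I, Pow(110, Rational(1, 2)))) ≈ Add(-95250., Mul(3933.0, I))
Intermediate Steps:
y = Add(-3, Mul(I, Pow(110, Rational(1, 2)))) (y = Add(-3, Pow(Add(Mul(8, -34), 162), Rational(1, 2))) = Add(-3, Pow(Add(-272, 162), Rational(1, 2))) = Add(-3, Pow(-110, Rational(1, 2))) = Add(-3, Mul(I, Pow(110, Rational(1, 2)))) ≈ Add(-3.0000, Mul(10.488, I)))
Mul(C, Add(y, -251)) = Mul(375, Add(Add(-3, Mul(I, Pow(110, Rational(1, 2)))), -251)) = Mul(375, Add(-254, Mul(I, Pow(110, Rational(1, 2))))) = Add(-95250, Mul(375, I, Pow(110, Rational(1, 2))))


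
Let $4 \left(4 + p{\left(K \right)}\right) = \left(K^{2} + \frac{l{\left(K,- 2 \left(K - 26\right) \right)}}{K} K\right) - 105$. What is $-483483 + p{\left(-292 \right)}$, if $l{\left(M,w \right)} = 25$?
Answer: $-462191$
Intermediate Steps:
$p{\left(K \right)} = -24 + \frac{K^{2}}{4}$ ($p{\left(K \right)} = -4 + \frac{\left(K^{2} + \frac{25}{K} K\right) - 105}{4} = -4 + \frac{\left(K^{2} + 25\right) - 105}{4} = -4 + \frac{\left(25 + K^{2}\right) - 105}{4} = -4 + \frac{-80 + K^{2}}{4} = -4 + \left(-20 + \frac{K^{2}}{4}\right) = -24 + \frac{K^{2}}{4}$)
$-483483 + p{\left(-292 \right)} = -483483 - \left(24 - \frac{\left(-292\right)^{2}}{4}\right) = -483483 + \left(-24 + \frac{1}{4} \cdot 85264\right) = -483483 + \left(-24 + 21316\right) = -483483 + 21292 = -462191$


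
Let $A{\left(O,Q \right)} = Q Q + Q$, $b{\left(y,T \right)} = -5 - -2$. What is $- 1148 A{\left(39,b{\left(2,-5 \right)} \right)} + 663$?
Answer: $-6225$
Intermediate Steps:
$b{\left(y,T \right)} = -3$ ($b{\left(y,T \right)} = -5 + 2 = -3$)
$A{\left(O,Q \right)} = Q + Q^{2}$ ($A{\left(O,Q \right)} = Q^{2} + Q = Q + Q^{2}$)
$- 1148 A{\left(39,b{\left(2,-5 \right)} \right)} + 663 = - 1148 \left(- 3 \left(1 - 3\right)\right) + 663 = - 1148 \left(\left(-3\right) \left(-2\right)\right) + 663 = \left(-1148\right) 6 + 663 = -6888 + 663 = -6225$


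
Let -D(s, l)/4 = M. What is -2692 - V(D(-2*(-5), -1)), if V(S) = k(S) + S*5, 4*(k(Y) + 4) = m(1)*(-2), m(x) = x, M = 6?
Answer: -5135/2 ≈ -2567.5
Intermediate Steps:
k(Y) = -9/2 (k(Y) = -4 + (1*(-2))/4 = -4 + (¼)*(-2) = -4 - ½ = -9/2)
D(s, l) = -24 (D(s, l) = -4*6 = -24)
V(S) = -9/2 + 5*S (V(S) = -9/2 + S*5 = -9/2 + 5*S)
-2692 - V(D(-2*(-5), -1)) = -2692 - (-9/2 + 5*(-24)) = -2692 - (-9/2 - 120) = -2692 - 1*(-249/2) = -2692 + 249/2 = -5135/2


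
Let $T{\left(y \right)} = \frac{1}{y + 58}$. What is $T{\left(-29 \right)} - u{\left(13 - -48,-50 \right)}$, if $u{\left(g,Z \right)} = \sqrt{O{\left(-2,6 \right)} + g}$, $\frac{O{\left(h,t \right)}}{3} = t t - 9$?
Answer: $\frac{1}{29} - \sqrt{142} \approx -11.882$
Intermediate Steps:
$T{\left(y \right)} = \frac{1}{58 + y}$
$O{\left(h,t \right)} = -27 + 3 t^{2}$ ($O{\left(h,t \right)} = 3 \left(t t - 9\right) = 3 \left(t^{2} - 9\right) = 3 \left(-9 + t^{2}\right) = -27 + 3 t^{2}$)
$u{\left(g,Z \right)} = \sqrt{81 + g}$ ($u{\left(g,Z \right)} = \sqrt{\left(-27 + 3 \cdot 6^{2}\right) + g} = \sqrt{\left(-27 + 3 \cdot 36\right) + g} = \sqrt{\left(-27 + 108\right) + g} = \sqrt{81 + g}$)
$T{\left(-29 \right)} - u{\left(13 - -48,-50 \right)} = \frac{1}{58 - 29} - \sqrt{81 + \left(13 - -48\right)} = \frac{1}{29} - \sqrt{81 + \left(13 + 48\right)} = \frac{1}{29} - \sqrt{81 + 61} = \frac{1}{29} - \sqrt{142}$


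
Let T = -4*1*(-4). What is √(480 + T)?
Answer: 4*√31 ≈ 22.271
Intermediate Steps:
T = 16 (T = -4*(-4) = 16)
√(480 + T) = √(480 + 16) = √496 = 4*√31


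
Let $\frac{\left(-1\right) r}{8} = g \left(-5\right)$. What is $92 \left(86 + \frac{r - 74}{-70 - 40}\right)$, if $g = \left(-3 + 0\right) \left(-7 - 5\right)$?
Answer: $\frac{372324}{55} \approx 6769.5$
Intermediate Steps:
$g = 36$ ($g = \left(-3\right) \left(-12\right) = 36$)
$r = 1440$ ($r = - 8 \cdot 36 \left(-5\right) = \left(-8\right) \left(-180\right) = 1440$)
$92 \left(86 + \frac{r - 74}{-70 - 40}\right) = 92 \left(86 + \frac{1440 - 74}{-70 - 40}\right) = 92 \left(86 + \frac{1366}{-110}\right) = 92 \left(86 + 1366 \left(- \frac{1}{110}\right)\right) = 92 \left(86 - \frac{683}{55}\right) = 92 \cdot \frac{4047}{55} = \frac{372324}{55}$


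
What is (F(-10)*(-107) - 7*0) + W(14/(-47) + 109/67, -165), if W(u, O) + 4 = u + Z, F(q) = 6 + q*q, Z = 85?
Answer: -35456704/3149 ≈ -11260.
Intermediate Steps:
F(q) = 6 + q²
W(u, O) = 81 + u (W(u, O) = -4 + (u + 85) = -4 + (85 + u) = 81 + u)
(F(-10)*(-107) - 7*0) + W(14/(-47) + 109/67, -165) = ((6 + (-10)²)*(-107) - 7*0) + (81 + (14/(-47) + 109/67)) = ((6 + 100)*(-107) + 0) + (81 + (14*(-1/47) + 109*(1/67))) = (106*(-107) + 0) + (81 + (-14/47 + 109/67)) = (-11342 + 0) + (81 + 4185/3149) = -11342 + 259254/3149 = -35456704/3149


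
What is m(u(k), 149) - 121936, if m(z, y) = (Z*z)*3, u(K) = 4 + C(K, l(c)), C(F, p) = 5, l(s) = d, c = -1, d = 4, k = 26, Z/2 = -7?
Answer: -122314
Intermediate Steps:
Z = -14 (Z = 2*(-7) = -14)
l(s) = 4
u(K) = 9 (u(K) = 4 + 5 = 9)
m(z, y) = -42*z (m(z, y) = -14*z*3 = -42*z)
m(u(k), 149) - 121936 = -42*9 - 121936 = -378 - 121936 = -122314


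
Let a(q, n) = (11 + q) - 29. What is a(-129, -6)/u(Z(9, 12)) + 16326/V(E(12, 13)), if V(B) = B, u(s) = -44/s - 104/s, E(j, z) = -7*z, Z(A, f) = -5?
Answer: -2483133/13468 ≈ -184.37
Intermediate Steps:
u(s) = -148/s
a(q, n) = -18 + q
a(-129, -6)/u(Z(9, 12)) + 16326/V(E(12, 13)) = (-18 - 129)/((-148/(-5))) + 16326/((-7*13)) = -147/((-148*(-⅕))) + 16326/(-91) = -147/148/5 + 16326*(-1/91) = -147*5/148 - 16326/91 = -735/148 - 16326/91 = -2483133/13468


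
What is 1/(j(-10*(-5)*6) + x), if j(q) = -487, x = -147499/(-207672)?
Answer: -207672/100988765 ≈ -0.0020564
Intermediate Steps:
x = 147499/207672 (x = -147499*(-1/207672) = 147499/207672 ≈ 0.71025)
1/(j(-10*(-5)*6) + x) = 1/(-487 + 147499/207672) = 1/(-100988765/207672) = -207672/100988765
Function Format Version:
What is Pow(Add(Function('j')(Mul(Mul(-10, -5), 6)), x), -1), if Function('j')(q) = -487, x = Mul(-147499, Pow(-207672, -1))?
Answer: Rational(-207672, 100988765) ≈ -0.0020564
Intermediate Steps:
x = Rational(147499, 207672) (x = Mul(-147499, Rational(-1, 207672)) = Rational(147499, 207672) ≈ 0.71025)
Pow(Add(Function('j')(Mul(Mul(-10, -5), 6)), x), -1) = Pow(Add(-487, Rational(147499, 207672)), -1) = Pow(Rational(-100988765, 207672), -1) = Rational(-207672, 100988765)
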